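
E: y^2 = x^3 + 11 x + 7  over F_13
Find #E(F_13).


For each x in F_13, count y with y^2 = x^3 + 11 x + 7 mod 13:
  x = 6: RHS = 3, y in [4, 9]  -> 2 point(s)
  x = 8: RHS = 9, y in [3, 10]  -> 2 point(s)
  x = 9: RHS = 3, y in [4, 9]  -> 2 point(s)
  x = 10: RHS = 12, y in [5, 8]  -> 2 point(s)
  x = 11: RHS = 3, y in [4, 9]  -> 2 point(s)
Affine points: 10. Add the point at infinity: total = 11.

#E(F_13) = 11


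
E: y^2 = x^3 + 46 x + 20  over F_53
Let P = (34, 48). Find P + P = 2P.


Doubling: s = (3 x1^2 + a) / (2 y1)
s = (3*34^2 + 46) / (2*48) mod 53 = 9
x3 = s^2 - 2 x1 mod 53 = 9^2 - 2*34 = 13
y3 = s (x1 - x3) - y1 mod 53 = 9 * (34 - 13) - 48 = 35

2P = (13, 35)


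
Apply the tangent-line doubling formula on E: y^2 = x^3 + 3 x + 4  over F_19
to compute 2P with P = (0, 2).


Doubling: s = (3 x1^2 + a) / (2 y1)
s = (3*0^2 + 3) / (2*2) mod 19 = 15
x3 = s^2 - 2 x1 mod 19 = 15^2 - 2*0 = 16
y3 = s (x1 - x3) - y1 mod 19 = 15 * (0 - 16) - 2 = 5

2P = (16, 5)


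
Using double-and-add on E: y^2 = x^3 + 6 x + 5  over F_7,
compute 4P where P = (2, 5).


k = 4 = 100_2 (binary, LSB first: 001)
Double-and-add from P = (2, 5):
  bit 0 = 0: acc unchanged = O
  bit 1 = 0: acc unchanged = O
  bit 2 = 1: acc = O + (3, 1) = (3, 1)

4P = (3, 1)


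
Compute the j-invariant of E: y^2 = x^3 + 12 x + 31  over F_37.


Delta = -16(4 a^3 + 27 b^2) mod 37 = 26
-1728 * (4 a)^3 = -1728 * (4*12)^3 mod 37 = 26
j = 26 * 26^(-1) mod 37 = 1

j = 1 (mod 37)


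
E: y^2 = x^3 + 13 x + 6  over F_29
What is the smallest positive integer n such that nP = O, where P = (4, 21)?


Compute successive multiples of P until we hit O:
  1P = (4, 21)
  2P = (25, 21)
  3P = (0, 8)
  4P = (12, 11)
  5P = (20, 28)
  6P = (1, 22)
  7P = (8, 19)
  8P = (10, 11)
  ... (continuing to 37P)
  37P = O

ord(P) = 37


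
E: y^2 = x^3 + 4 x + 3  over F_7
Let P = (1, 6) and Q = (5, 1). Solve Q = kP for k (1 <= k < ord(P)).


Enumerate multiples of P until we hit Q = (5, 1):
  1P = (1, 6)
  2P = (5, 1)
Match found at i = 2.

k = 2


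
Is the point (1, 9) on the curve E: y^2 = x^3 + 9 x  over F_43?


Check whether y^2 = x^3 + 9 x + 0 (mod 43) for (x, y) = (1, 9).
LHS: y^2 = 9^2 mod 43 = 38
RHS: x^3 + 9 x + 0 = 1^3 + 9*1 + 0 mod 43 = 10
LHS != RHS

No, not on the curve


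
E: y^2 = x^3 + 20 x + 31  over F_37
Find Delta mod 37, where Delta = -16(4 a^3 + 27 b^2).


4 a^3 + 27 b^2 = 4*20^3 + 27*31^2 = 32000 + 25947 = 57947
Delta = -16 * (57947) = -927152
Delta mod 37 = 31

Delta = 31 (mod 37)


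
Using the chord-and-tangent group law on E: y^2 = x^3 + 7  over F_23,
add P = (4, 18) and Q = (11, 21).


P != Q, so use the chord formula.
s = (y2 - y1) / (x2 - x1) = (3) / (7) mod 23 = 7
x3 = s^2 - x1 - x2 mod 23 = 7^2 - 4 - 11 = 11
y3 = s (x1 - x3) - y1 mod 23 = 7 * (4 - 11) - 18 = 2

P + Q = (11, 2)


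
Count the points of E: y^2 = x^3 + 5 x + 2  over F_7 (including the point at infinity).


For each x in F_7, count y with y^2 = x^3 + 5 x + 2 mod 7:
  x = 0: RHS = 2, y in [3, 4]  -> 2 point(s)
  x = 1: RHS = 1, y in [1, 6]  -> 2 point(s)
  x = 3: RHS = 2, y in [3, 4]  -> 2 point(s)
  x = 4: RHS = 2, y in [3, 4]  -> 2 point(s)
Affine points: 8. Add the point at infinity: total = 9.

#E(F_7) = 9


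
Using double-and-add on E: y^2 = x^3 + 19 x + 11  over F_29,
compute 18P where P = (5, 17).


k = 18 = 10010_2 (binary, LSB first: 01001)
Double-and-add from P = (5, 17):
  bit 0 = 0: acc unchanged = O
  bit 1 = 1: acc = O + (14, 11) = (14, 11)
  bit 2 = 0: acc unchanged = (14, 11)
  bit 3 = 0: acc unchanged = (14, 11)
  bit 4 = 1: acc = (14, 11) + (27, 9) = (22, 17)

18P = (22, 17)


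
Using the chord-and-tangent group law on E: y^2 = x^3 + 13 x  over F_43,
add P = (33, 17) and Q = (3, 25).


P != Q, so use the chord formula.
s = (y2 - y1) / (x2 - x1) = (8) / (13) mod 43 = 37
x3 = s^2 - x1 - x2 mod 43 = 37^2 - 33 - 3 = 0
y3 = s (x1 - x3) - y1 mod 43 = 37 * (33 - 0) - 17 = 0

P + Q = (0, 0)


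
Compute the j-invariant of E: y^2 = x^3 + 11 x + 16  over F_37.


Delta = -16(4 a^3 + 27 b^2) mod 37 = 28
-1728 * (4 a)^3 = -1728 * (4*11)^3 mod 37 = 36
j = 36 * 28^(-1) mod 37 = 33

j = 33 (mod 37)


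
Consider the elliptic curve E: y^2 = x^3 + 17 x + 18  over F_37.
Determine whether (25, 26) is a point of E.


Check whether y^2 = x^3 + 17 x + 18 (mod 37) for (x, y) = (25, 26).
LHS: y^2 = 26^2 mod 37 = 10
RHS: x^3 + 17 x + 18 = 25^3 + 17*25 + 18 mod 37 = 10
LHS = RHS

Yes, on the curve


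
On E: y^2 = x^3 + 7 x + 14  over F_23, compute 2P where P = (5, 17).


Doubling: s = (3 x1^2 + a) / (2 y1)
s = (3*5^2 + 7) / (2*17) mod 23 = 20
x3 = s^2 - 2 x1 mod 23 = 20^2 - 2*5 = 22
y3 = s (x1 - x3) - y1 mod 23 = 20 * (5 - 22) - 17 = 11

2P = (22, 11)


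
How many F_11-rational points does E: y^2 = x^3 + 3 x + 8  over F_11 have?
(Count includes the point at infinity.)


For each x in F_11, count y with y^2 = x^3 + 3 x + 8 mod 11:
  x = 1: RHS = 1, y in [1, 10]  -> 2 point(s)
  x = 2: RHS = 0, y in [0]  -> 1 point(s)
  x = 3: RHS = 0, y in [0]  -> 1 point(s)
  x = 5: RHS = 5, y in [4, 7]  -> 2 point(s)
  x = 6: RHS = 0, y in [0]  -> 1 point(s)
  x = 7: RHS = 9, y in [3, 8]  -> 2 point(s)
  x = 8: RHS = 5, y in [4, 7]  -> 2 point(s)
  x = 9: RHS = 5, y in [4, 7]  -> 2 point(s)
  x = 10: RHS = 4, y in [2, 9]  -> 2 point(s)
Affine points: 15. Add the point at infinity: total = 16.

#E(F_11) = 16


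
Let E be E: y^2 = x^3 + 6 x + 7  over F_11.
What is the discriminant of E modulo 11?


4 a^3 + 27 b^2 = 4*6^3 + 27*7^2 = 864 + 1323 = 2187
Delta = -16 * (2187) = -34992
Delta mod 11 = 10

Delta = 10 (mod 11)


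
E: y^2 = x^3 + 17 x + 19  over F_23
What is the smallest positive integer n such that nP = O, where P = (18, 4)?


Compute successive multiples of P until we hit O:
  1P = (18, 4)
  2P = (10, 19)
  3P = (19, 18)
  4P = (21, 0)
  5P = (19, 5)
  6P = (10, 4)
  7P = (18, 19)
  8P = O

ord(P) = 8


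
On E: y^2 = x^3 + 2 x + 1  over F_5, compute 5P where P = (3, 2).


k = 5 = 101_2 (binary, LSB first: 101)
Double-and-add from P = (3, 2):
  bit 0 = 1: acc = O + (3, 2) = (3, 2)
  bit 1 = 0: acc unchanged = (3, 2)
  bit 2 = 1: acc = (3, 2) + (1, 3) = (0, 4)

5P = (0, 4)


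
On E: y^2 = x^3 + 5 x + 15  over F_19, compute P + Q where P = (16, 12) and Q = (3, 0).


P != Q, so use the chord formula.
s = (y2 - y1) / (x2 - x1) = (7) / (6) mod 19 = 17
x3 = s^2 - x1 - x2 mod 19 = 17^2 - 16 - 3 = 4
y3 = s (x1 - x3) - y1 mod 19 = 17 * (16 - 4) - 12 = 2

P + Q = (4, 2)


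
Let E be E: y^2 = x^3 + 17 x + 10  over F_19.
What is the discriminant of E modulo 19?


4 a^3 + 27 b^2 = 4*17^3 + 27*10^2 = 19652 + 2700 = 22352
Delta = -16 * (22352) = -357632
Delta mod 19 = 5

Delta = 5 (mod 19)


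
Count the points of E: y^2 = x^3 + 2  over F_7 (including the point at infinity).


For each x in F_7, count y with y^2 = x^3 + 0 x + 2 mod 7:
  x = 0: RHS = 2, y in [3, 4]  -> 2 point(s)
  x = 3: RHS = 1, y in [1, 6]  -> 2 point(s)
  x = 5: RHS = 1, y in [1, 6]  -> 2 point(s)
  x = 6: RHS = 1, y in [1, 6]  -> 2 point(s)
Affine points: 8. Add the point at infinity: total = 9.

#E(F_7) = 9


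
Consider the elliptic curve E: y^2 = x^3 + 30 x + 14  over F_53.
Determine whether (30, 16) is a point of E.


Check whether y^2 = x^3 + 30 x + 14 (mod 53) for (x, y) = (30, 16).
LHS: y^2 = 16^2 mod 53 = 44
RHS: x^3 + 30 x + 14 = 30^3 + 30*30 + 14 mod 53 = 36
LHS != RHS

No, not on the curve


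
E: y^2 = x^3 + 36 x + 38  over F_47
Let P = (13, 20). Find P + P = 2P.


Doubling: s = (3 x1^2 + a) / (2 y1)
s = (3*13^2 + 36) / (2*20) mod 47 = 3
x3 = s^2 - 2 x1 mod 47 = 3^2 - 2*13 = 30
y3 = s (x1 - x3) - y1 mod 47 = 3 * (13 - 30) - 20 = 23

2P = (30, 23)


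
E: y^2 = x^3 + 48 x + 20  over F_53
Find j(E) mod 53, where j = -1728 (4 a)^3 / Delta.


Delta = -16(4 a^3 + 27 b^2) mod 53 = 30
-1728 * (4 a)^3 = -1728 * (4*48)^3 mod 53 = 10
j = 10 * 30^(-1) mod 53 = 18

j = 18 (mod 53)


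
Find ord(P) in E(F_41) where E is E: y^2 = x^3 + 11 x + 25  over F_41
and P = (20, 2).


Compute successive multiples of P until we hit O:
  1P = (20, 2)
  2P = (21, 13)
  3P = (39, 35)
  4P = (15, 11)
  5P = (24, 38)
  6P = (37, 9)
  7P = (29, 16)
  8P = (1, 23)
  ... (continuing to 22P)
  22P = O

ord(P) = 22


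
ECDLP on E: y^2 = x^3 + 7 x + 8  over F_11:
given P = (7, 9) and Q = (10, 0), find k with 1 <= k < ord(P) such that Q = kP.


Enumerate multiples of P until we hit Q = (10, 0):
  1P = (7, 9)
  2P = (8, 2)
  3P = (1, 4)
  4P = (4, 10)
  5P = (5, 5)
  6P = (3, 10)
  7P = (10, 0)
Match found at i = 7.

k = 7


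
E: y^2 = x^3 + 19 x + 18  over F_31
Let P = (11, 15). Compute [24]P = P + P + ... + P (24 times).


k = 24 = 11000_2 (binary, LSB first: 00011)
Double-and-add from P = (11, 15):
  bit 0 = 0: acc unchanged = O
  bit 1 = 0: acc unchanged = O
  bit 2 = 0: acc unchanged = O
  bit 3 = 1: acc = O + (27, 23) = (27, 23)
  bit 4 = 1: acc = (27, 23) + (15, 12) = (9, 9)

24P = (9, 9)


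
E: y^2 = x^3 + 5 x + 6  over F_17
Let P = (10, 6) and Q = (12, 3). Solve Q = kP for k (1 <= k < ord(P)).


Enumerate multiples of P until we hit Q = (12, 3):
  1P = (10, 6)
  2P = (12, 14)
  3P = (11, 7)
  4P = (14, 7)
  5P = (9, 7)
  6P = (16, 0)
  7P = (9, 10)
  8P = (14, 10)
  9P = (11, 10)
  10P = (12, 3)
Match found at i = 10.

k = 10


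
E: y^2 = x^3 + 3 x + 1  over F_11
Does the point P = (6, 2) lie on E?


Check whether y^2 = x^3 + 3 x + 1 (mod 11) for (x, y) = (6, 2).
LHS: y^2 = 2^2 mod 11 = 4
RHS: x^3 + 3 x + 1 = 6^3 + 3*6 + 1 mod 11 = 4
LHS = RHS

Yes, on the curve


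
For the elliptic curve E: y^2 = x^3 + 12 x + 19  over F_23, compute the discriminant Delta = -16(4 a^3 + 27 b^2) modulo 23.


4 a^3 + 27 b^2 = 4*12^3 + 27*19^2 = 6912 + 9747 = 16659
Delta = -16 * (16659) = -266544
Delta mod 23 = 3

Delta = 3 (mod 23)


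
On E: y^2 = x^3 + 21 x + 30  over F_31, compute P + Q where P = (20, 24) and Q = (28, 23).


P != Q, so use the chord formula.
s = (y2 - y1) / (x2 - x1) = (30) / (8) mod 31 = 27
x3 = s^2 - x1 - x2 mod 31 = 27^2 - 20 - 28 = 30
y3 = s (x1 - x3) - y1 mod 31 = 27 * (20 - 30) - 24 = 16

P + Q = (30, 16)


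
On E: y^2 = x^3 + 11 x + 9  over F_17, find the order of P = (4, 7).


Compute successive multiples of P until we hit O:
  1P = (4, 7)
  2P = (1, 2)
  3P = (11, 4)
  4P = (6, 6)
  5P = (3, 1)
  6P = (12, 13)
  7P = (9, 2)
  8P = (5, 11)
  ... (continuing to 24P)
  24P = O

ord(P) = 24


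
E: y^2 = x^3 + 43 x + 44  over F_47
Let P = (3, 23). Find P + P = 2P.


Doubling: s = (3 x1^2 + a) / (2 y1)
s = (3*3^2 + 43) / (2*23) mod 47 = 24
x3 = s^2 - 2 x1 mod 47 = 24^2 - 2*3 = 6
y3 = s (x1 - x3) - y1 mod 47 = 24 * (3 - 6) - 23 = 46

2P = (6, 46)


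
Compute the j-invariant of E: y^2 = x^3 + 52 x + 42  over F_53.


Delta = -16(4 a^3 + 27 b^2) mod 53 = 50
-1728 * (4 a)^3 = -1728 * (4*52)^3 mod 53 = 34
j = 34 * 50^(-1) mod 53 = 24

j = 24 (mod 53)


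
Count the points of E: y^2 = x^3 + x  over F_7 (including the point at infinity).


For each x in F_7, count y with y^2 = x^3 + 1 x + 0 mod 7:
  x = 0: RHS = 0, y in [0]  -> 1 point(s)
  x = 1: RHS = 2, y in [3, 4]  -> 2 point(s)
  x = 3: RHS = 2, y in [3, 4]  -> 2 point(s)
  x = 5: RHS = 4, y in [2, 5]  -> 2 point(s)
Affine points: 7. Add the point at infinity: total = 8.

#E(F_7) = 8


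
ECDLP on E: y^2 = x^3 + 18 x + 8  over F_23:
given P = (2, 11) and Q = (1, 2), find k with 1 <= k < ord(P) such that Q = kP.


Enumerate multiples of P until we hit Q = (1, 2):
  1P = (2, 11)
  2P = (22, 14)
  3P = (0, 10)
  4P = (4, 11)
  5P = (17, 12)
  6P = (13, 22)
  7P = (9, 5)
  8P = (1, 21)
  9P = (5, 19)
  10P = (18, 0)
  11P = (5, 4)
  12P = (1, 2)
Match found at i = 12.

k = 12


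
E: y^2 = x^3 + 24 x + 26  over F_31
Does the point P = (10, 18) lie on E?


Check whether y^2 = x^3 + 24 x + 26 (mod 31) for (x, y) = (10, 18).
LHS: y^2 = 18^2 mod 31 = 14
RHS: x^3 + 24 x + 26 = 10^3 + 24*10 + 26 mod 31 = 26
LHS != RHS

No, not on the curve


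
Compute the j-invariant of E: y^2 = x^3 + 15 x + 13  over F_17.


Delta = -16(4 a^3 + 27 b^2) mod 17 = 9
-1728 * (4 a)^3 = -1728 * (4*15)^3 mod 17 = 5
j = 5 * 9^(-1) mod 17 = 10

j = 10 (mod 17)


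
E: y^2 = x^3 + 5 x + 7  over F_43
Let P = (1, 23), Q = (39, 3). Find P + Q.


P != Q, so use the chord formula.
s = (y2 - y1) / (x2 - x1) = (23) / (38) mod 43 = 4
x3 = s^2 - x1 - x2 mod 43 = 4^2 - 1 - 39 = 19
y3 = s (x1 - x3) - y1 mod 43 = 4 * (1 - 19) - 23 = 34

P + Q = (19, 34)


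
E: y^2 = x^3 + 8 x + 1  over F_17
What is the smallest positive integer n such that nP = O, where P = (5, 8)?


Compute successive multiples of P until we hit O:
  1P = (5, 8)
  2P = (11, 14)
  3P = (2, 12)
  4P = (8, 13)
  5P = (3, 1)
  6P = (0, 1)
  7P = (16, 14)
  8P = (14, 1)
  ... (continuing to 19P)
  19P = O

ord(P) = 19


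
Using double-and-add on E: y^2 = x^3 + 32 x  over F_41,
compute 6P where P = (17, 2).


k = 6 = 110_2 (binary, LSB first: 011)
Double-and-add from P = (17, 2):
  bit 0 = 0: acc unchanged = O
  bit 1 = 1: acc = O + (5, 30) = (5, 30)
  bit 2 = 1: acc = (5, 30) + (40, 34) = (1, 22)

6P = (1, 22)


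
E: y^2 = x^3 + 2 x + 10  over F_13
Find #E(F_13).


For each x in F_13, count y with y^2 = x^3 + 2 x + 10 mod 13:
  x = 0: RHS = 10, y in [6, 7]  -> 2 point(s)
  x = 1: RHS = 0, y in [0]  -> 1 point(s)
  x = 2: RHS = 9, y in [3, 10]  -> 2 point(s)
  x = 3: RHS = 4, y in [2, 11]  -> 2 point(s)
  x = 4: RHS = 4, y in [2, 11]  -> 2 point(s)
  x = 6: RHS = 4, y in [2, 11]  -> 2 point(s)
  x = 7: RHS = 3, y in [4, 9]  -> 2 point(s)
  x = 9: RHS = 3, y in [4, 9]  -> 2 point(s)
  x = 10: RHS = 3, y in [4, 9]  -> 2 point(s)
Affine points: 17. Add the point at infinity: total = 18.

#E(F_13) = 18


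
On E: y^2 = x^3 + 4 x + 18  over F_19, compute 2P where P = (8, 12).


Doubling: s = (3 x1^2 + a) / (2 y1)
s = (3*8^2 + 4) / (2*12) mod 19 = 5
x3 = s^2 - 2 x1 mod 19 = 5^2 - 2*8 = 9
y3 = s (x1 - x3) - y1 mod 19 = 5 * (8 - 9) - 12 = 2

2P = (9, 2)


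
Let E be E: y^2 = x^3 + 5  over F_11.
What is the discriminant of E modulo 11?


4 a^3 + 27 b^2 = 4*0^3 + 27*5^2 = 0 + 675 = 675
Delta = -16 * (675) = -10800
Delta mod 11 = 2

Delta = 2 (mod 11)


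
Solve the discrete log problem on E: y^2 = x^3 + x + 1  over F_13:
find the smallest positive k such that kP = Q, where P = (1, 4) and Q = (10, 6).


Enumerate multiples of P until we hit Q = (10, 6):
  1P = (1, 4)
  2P = (8, 12)
  3P = (0, 12)
  4P = (11, 11)
  5P = (5, 1)
  6P = (10, 6)
Match found at i = 6.

k = 6


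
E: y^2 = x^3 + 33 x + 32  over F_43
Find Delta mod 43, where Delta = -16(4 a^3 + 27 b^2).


4 a^3 + 27 b^2 = 4*33^3 + 27*32^2 = 143748 + 27648 = 171396
Delta = -16 * (171396) = -2742336
Delta mod 43 = 32

Delta = 32 (mod 43)


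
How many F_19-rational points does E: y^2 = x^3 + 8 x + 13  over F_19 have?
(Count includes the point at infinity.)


For each x in F_19, count y with y^2 = x^3 + 8 x + 13 mod 19:
  x = 3: RHS = 7, y in [8, 11]  -> 2 point(s)
  x = 5: RHS = 7, y in [8, 11]  -> 2 point(s)
  x = 6: RHS = 11, y in [7, 12]  -> 2 point(s)
  x = 8: RHS = 0, y in [0]  -> 1 point(s)
  x = 9: RHS = 16, y in [4, 15]  -> 2 point(s)
  x = 11: RHS = 7, y in [8, 11]  -> 2 point(s)
  x = 14: RHS = 0, y in [0]  -> 1 point(s)
  x = 16: RHS = 0, y in [0]  -> 1 point(s)
  x = 18: RHS = 4, y in [2, 17]  -> 2 point(s)
Affine points: 15. Add the point at infinity: total = 16.

#E(F_19) = 16


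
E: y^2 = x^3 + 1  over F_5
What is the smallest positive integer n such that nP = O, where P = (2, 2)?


Compute successive multiples of P until we hit O:
  1P = (2, 2)
  2P = (0, 4)
  3P = (4, 0)
  4P = (0, 1)
  5P = (2, 3)
  6P = O

ord(P) = 6


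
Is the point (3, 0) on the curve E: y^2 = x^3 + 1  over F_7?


Check whether y^2 = x^3 + 0 x + 1 (mod 7) for (x, y) = (3, 0).
LHS: y^2 = 0^2 mod 7 = 0
RHS: x^3 + 0 x + 1 = 3^3 + 0*3 + 1 mod 7 = 0
LHS = RHS

Yes, on the curve


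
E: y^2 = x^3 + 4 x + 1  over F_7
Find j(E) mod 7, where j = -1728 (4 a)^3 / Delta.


Delta = -16(4 a^3 + 27 b^2) mod 7 = 1
-1728 * (4 a)^3 = -1728 * (4*4)^3 mod 7 = 1
j = 1 * 1^(-1) mod 7 = 1

j = 1 (mod 7)


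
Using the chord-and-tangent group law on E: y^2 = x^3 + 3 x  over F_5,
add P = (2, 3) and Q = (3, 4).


P != Q, so use the chord formula.
s = (y2 - y1) / (x2 - x1) = (1) / (1) mod 5 = 1
x3 = s^2 - x1 - x2 mod 5 = 1^2 - 2 - 3 = 1
y3 = s (x1 - x3) - y1 mod 5 = 1 * (2 - 1) - 3 = 3

P + Q = (1, 3)


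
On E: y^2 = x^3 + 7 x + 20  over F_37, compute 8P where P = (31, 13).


k = 8 = 1000_2 (binary, LSB first: 0001)
Double-and-add from P = (31, 13):
  bit 0 = 0: acc unchanged = O
  bit 1 = 0: acc unchanged = O
  bit 2 = 0: acc unchanged = O
  bit 3 = 1: acc = O + (31, 24) = (31, 24)

8P = (31, 24)


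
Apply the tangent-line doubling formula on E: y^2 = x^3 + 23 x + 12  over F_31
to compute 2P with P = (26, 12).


Doubling: s = (3 x1^2 + a) / (2 y1)
s = (3*26^2 + 23) / (2*12) mod 31 = 17
x3 = s^2 - 2 x1 mod 31 = 17^2 - 2*26 = 20
y3 = s (x1 - x3) - y1 mod 31 = 17 * (26 - 20) - 12 = 28

2P = (20, 28)


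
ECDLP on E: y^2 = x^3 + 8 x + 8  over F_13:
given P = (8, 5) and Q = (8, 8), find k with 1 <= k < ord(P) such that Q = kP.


Enumerate multiples of P until we hit Q = (8, 8):
  1P = (8, 5)
  2P = (7, 2)
  3P = (7, 11)
  4P = (8, 8)
Match found at i = 4.

k = 4


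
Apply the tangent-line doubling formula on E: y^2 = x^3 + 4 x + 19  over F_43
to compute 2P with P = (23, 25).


Doubling: s = (3 x1^2 + a) / (2 y1)
s = (3*23^2 + 4) / (2*25) mod 43 = 0
x3 = s^2 - 2 x1 mod 43 = 0^2 - 2*23 = 40
y3 = s (x1 - x3) - y1 mod 43 = 0 * (23 - 40) - 25 = 18

2P = (40, 18)


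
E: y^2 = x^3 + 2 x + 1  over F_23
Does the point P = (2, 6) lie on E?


Check whether y^2 = x^3 + 2 x + 1 (mod 23) for (x, y) = (2, 6).
LHS: y^2 = 6^2 mod 23 = 13
RHS: x^3 + 2 x + 1 = 2^3 + 2*2 + 1 mod 23 = 13
LHS = RHS

Yes, on the curve


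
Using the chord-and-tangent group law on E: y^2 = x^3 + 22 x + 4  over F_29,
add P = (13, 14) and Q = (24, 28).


P != Q, so use the chord formula.
s = (y2 - y1) / (x2 - x1) = (14) / (11) mod 29 = 25
x3 = s^2 - x1 - x2 mod 29 = 25^2 - 13 - 24 = 8
y3 = s (x1 - x3) - y1 mod 29 = 25 * (13 - 8) - 14 = 24

P + Q = (8, 24)


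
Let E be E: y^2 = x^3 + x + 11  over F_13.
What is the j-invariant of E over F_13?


Delta = -16(4 a^3 + 27 b^2) mod 13 = 2
-1728 * (4 a)^3 = -1728 * (4*1)^3 mod 13 = 12
j = 12 * 2^(-1) mod 13 = 6

j = 6 (mod 13)


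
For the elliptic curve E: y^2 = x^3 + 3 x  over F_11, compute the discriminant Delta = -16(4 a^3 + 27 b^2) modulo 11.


4 a^3 + 27 b^2 = 4*3^3 + 27*0^2 = 108 + 0 = 108
Delta = -16 * (108) = -1728
Delta mod 11 = 10

Delta = 10 (mod 11)


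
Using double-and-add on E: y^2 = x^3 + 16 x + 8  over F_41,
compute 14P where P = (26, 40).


k = 14 = 1110_2 (binary, LSB first: 0111)
Double-and-add from P = (26, 40):
  bit 0 = 0: acc unchanged = O
  bit 1 = 1: acc = O + (39, 3) = (39, 3)
  bit 2 = 1: acc = (39, 3) + (3, 1) = (9, 26)
  bit 3 = 1: acc = (9, 26) + (36, 7) = (6, 22)

14P = (6, 22)


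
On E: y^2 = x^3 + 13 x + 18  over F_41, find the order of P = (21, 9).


Compute successive multiples of P until we hit O:
  1P = (21, 9)
  2P = (19, 21)
  3P = (37, 5)
  4P = (1, 27)
  5P = (3, 24)
  6P = (12, 4)
  7P = (24, 3)
  8P = (0, 31)
  ... (continuing to 50P)
  50P = O

ord(P) = 50


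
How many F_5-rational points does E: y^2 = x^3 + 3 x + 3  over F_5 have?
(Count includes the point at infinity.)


For each x in F_5, count y with y^2 = x^3 + 3 x + 3 mod 5:
  x = 3: RHS = 4, y in [2, 3]  -> 2 point(s)
  x = 4: RHS = 4, y in [2, 3]  -> 2 point(s)
Affine points: 4. Add the point at infinity: total = 5.

#E(F_5) = 5


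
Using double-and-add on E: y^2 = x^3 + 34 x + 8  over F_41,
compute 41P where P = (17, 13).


k = 41 = 101001_2 (binary, LSB first: 100101)
Double-and-add from P = (17, 13):
  bit 0 = 1: acc = O + (17, 13) = (17, 13)
  bit 1 = 0: acc unchanged = (17, 13)
  bit 2 = 0: acc unchanged = (17, 13)
  bit 3 = 1: acc = (17, 13) + (20, 18) = (25, 1)
  bit 4 = 0: acc unchanged = (25, 1)
  bit 5 = 1: acc = (25, 1) + (31, 29) = (25, 40)

41P = (25, 40)


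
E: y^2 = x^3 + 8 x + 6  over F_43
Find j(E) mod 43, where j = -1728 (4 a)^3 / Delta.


Delta = -16(4 a^3 + 27 b^2) mod 43 = 12
-1728 * (4 a)^3 = -1728 * (4*8)^3 mod 43 = 27
j = 27 * 12^(-1) mod 43 = 13

j = 13 (mod 43)


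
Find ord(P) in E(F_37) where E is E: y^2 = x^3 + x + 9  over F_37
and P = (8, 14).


Compute successive multiples of P until we hit O:
  1P = (8, 14)
  2P = (9, 28)
  3P = (31, 34)
  4P = (31, 3)
  5P = (9, 9)
  6P = (8, 23)
  7P = O

ord(P) = 7


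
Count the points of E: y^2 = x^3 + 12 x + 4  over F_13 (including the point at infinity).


For each x in F_13, count y with y^2 = x^3 + 12 x + 4 mod 13:
  x = 0: RHS = 4, y in [2, 11]  -> 2 point(s)
  x = 1: RHS = 4, y in [2, 11]  -> 2 point(s)
  x = 2: RHS = 10, y in [6, 7]  -> 2 point(s)
  x = 4: RHS = 12, y in [5, 8]  -> 2 point(s)
  x = 8: RHS = 1, y in [1, 12]  -> 2 point(s)
  x = 9: RHS = 9, y in [3, 10]  -> 2 point(s)
  x = 12: RHS = 4, y in [2, 11]  -> 2 point(s)
Affine points: 14. Add the point at infinity: total = 15.

#E(F_13) = 15


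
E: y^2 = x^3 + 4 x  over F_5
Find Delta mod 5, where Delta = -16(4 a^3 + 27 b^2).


4 a^3 + 27 b^2 = 4*4^3 + 27*0^2 = 256 + 0 = 256
Delta = -16 * (256) = -4096
Delta mod 5 = 4

Delta = 4 (mod 5)


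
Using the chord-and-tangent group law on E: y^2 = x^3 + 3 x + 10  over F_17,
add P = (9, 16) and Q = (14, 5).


P != Q, so use the chord formula.
s = (y2 - y1) / (x2 - x1) = (6) / (5) mod 17 = 8
x3 = s^2 - x1 - x2 mod 17 = 8^2 - 9 - 14 = 7
y3 = s (x1 - x3) - y1 mod 17 = 8 * (9 - 7) - 16 = 0

P + Q = (7, 0)


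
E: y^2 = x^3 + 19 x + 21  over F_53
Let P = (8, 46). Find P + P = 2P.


Doubling: s = (3 x1^2 + a) / (2 y1)
s = (3*8^2 + 19) / (2*46) mod 53 = 19
x3 = s^2 - 2 x1 mod 53 = 19^2 - 2*8 = 27
y3 = s (x1 - x3) - y1 mod 53 = 19 * (8 - 27) - 46 = 17

2P = (27, 17)


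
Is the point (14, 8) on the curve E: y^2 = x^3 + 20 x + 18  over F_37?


Check whether y^2 = x^3 + 20 x + 18 (mod 37) for (x, y) = (14, 8).
LHS: y^2 = 8^2 mod 37 = 27
RHS: x^3 + 20 x + 18 = 14^3 + 20*14 + 18 mod 37 = 8
LHS != RHS

No, not on the curve


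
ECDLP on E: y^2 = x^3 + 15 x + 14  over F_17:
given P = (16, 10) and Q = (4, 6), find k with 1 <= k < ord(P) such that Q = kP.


Enumerate multiples of P until we hit Q = (4, 6):
  1P = (16, 10)
  2P = (4, 11)
  3P = (12, 1)
  4P = (10, 12)
  5P = (10, 5)
  6P = (12, 16)
  7P = (4, 6)
Match found at i = 7.

k = 7


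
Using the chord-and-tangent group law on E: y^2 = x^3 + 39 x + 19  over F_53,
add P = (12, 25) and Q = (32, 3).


P != Q, so use the chord formula.
s = (y2 - y1) / (x2 - x1) = (31) / (20) mod 53 = 36
x3 = s^2 - x1 - x2 mod 53 = 36^2 - 12 - 32 = 33
y3 = s (x1 - x3) - y1 mod 53 = 36 * (12 - 33) - 25 = 14

P + Q = (33, 14)


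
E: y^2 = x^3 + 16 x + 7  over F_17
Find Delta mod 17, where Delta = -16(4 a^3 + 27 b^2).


4 a^3 + 27 b^2 = 4*16^3 + 27*7^2 = 16384 + 1323 = 17707
Delta = -16 * (17707) = -283312
Delta mod 17 = 10

Delta = 10 (mod 17)


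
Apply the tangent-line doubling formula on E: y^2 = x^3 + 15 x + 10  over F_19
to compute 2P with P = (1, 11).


Doubling: s = (3 x1^2 + a) / (2 y1)
s = (3*1^2 + 15) / (2*11) mod 19 = 6
x3 = s^2 - 2 x1 mod 19 = 6^2 - 2*1 = 15
y3 = s (x1 - x3) - y1 mod 19 = 6 * (1 - 15) - 11 = 0

2P = (15, 0)


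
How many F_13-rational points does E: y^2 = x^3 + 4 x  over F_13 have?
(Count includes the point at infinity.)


For each x in F_13, count y with y^2 = x^3 + 4 x + 0 mod 13:
  x = 0: RHS = 0, y in [0]  -> 1 point(s)
  x = 2: RHS = 3, y in [4, 9]  -> 2 point(s)
  x = 3: RHS = 0, y in [0]  -> 1 point(s)
  x = 10: RHS = 0, y in [0]  -> 1 point(s)
  x = 11: RHS = 10, y in [6, 7]  -> 2 point(s)
Affine points: 7. Add the point at infinity: total = 8.

#E(F_13) = 8


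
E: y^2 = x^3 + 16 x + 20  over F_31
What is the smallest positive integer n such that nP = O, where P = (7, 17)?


Compute successive multiples of P until we hit O:
  1P = (7, 17)
  2P = (0, 12)
  3P = (3, 8)
  4P = (28, 21)
  5P = (16, 30)
  6P = (12, 24)
  7P = (9, 5)
  8P = (20, 30)
  ... (continuing to 42P)
  42P = O

ord(P) = 42


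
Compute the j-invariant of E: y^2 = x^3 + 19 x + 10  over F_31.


Delta = -16(4 a^3 + 27 b^2) mod 31 = 29
-1728 * (4 a)^3 = -1728 * (4*19)^3 mod 31 = 4
j = 4 * 29^(-1) mod 31 = 29

j = 29 (mod 31)


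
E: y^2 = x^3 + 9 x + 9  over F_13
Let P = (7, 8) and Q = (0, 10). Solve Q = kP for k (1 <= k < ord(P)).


Enumerate multiples of P until we hit Q = (0, 10):
  1P = (7, 8)
  2P = (12, 5)
  3P = (11, 10)
  4P = (5, 6)
  5P = (2, 10)
  6P = (0, 10)
Match found at i = 6.

k = 6


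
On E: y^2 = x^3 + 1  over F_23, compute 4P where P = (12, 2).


k = 4 = 100_2 (binary, LSB first: 001)
Double-and-add from P = (12, 2):
  bit 0 = 0: acc unchanged = O
  bit 1 = 0: acc unchanged = O
  bit 2 = 1: acc = O + (0, 22) = (0, 22)

4P = (0, 22)


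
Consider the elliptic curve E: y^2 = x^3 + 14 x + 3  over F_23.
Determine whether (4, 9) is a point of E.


Check whether y^2 = x^3 + 14 x + 3 (mod 23) for (x, y) = (4, 9).
LHS: y^2 = 9^2 mod 23 = 12
RHS: x^3 + 14 x + 3 = 4^3 + 14*4 + 3 mod 23 = 8
LHS != RHS

No, not on the curve


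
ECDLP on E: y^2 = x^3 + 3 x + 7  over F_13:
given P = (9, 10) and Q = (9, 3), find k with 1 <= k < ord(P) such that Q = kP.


Enumerate multiples of P until we hit Q = (9, 3):
  1P = (9, 10)
  2P = (12, 9)
  3P = (8, 7)
  4P = (5, 2)
  5P = (3, 2)
  6P = (10, 6)
  7P = (10, 7)
  8P = (3, 11)
  9P = (5, 11)
  10P = (8, 6)
  11P = (12, 4)
  12P = (9, 3)
Match found at i = 12.

k = 12


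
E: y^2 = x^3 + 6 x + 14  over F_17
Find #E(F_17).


For each x in F_17, count y with y^2 = x^3 + 6 x + 14 mod 17:
  x = 1: RHS = 4, y in [2, 15]  -> 2 point(s)
  x = 2: RHS = 0, y in [0]  -> 1 point(s)
  x = 3: RHS = 8, y in [5, 12]  -> 2 point(s)
  x = 4: RHS = 0, y in [0]  -> 1 point(s)
  x = 5: RHS = 16, y in [4, 13]  -> 2 point(s)
  x = 7: RHS = 8, y in [5, 12]  -> 2 point(s)
  x = 8: RHS = 13, y in [8, 9]  -> 2 point(s)
  x = 9: RHS = 15, y in [7, 10]  -> 2 point(s)
  x = 11: RHS = 0, y in [0]  -> 1 point(s)
Affine points: 15. Add the point at infinity: total = 16.

#E(F_17) = 16


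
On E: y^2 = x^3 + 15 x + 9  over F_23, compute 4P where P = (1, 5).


k = 4 = 100_2 (binary, LSB first: 001)
Double-and-add from P = (1, 5):
  bit 0 = 0: acc unchanged = O
  bit 1 = 0: acc unchanged = O
  bit 2 = 1: acc = O + (4, 15) = (4, 15)

4P = (4, 15)


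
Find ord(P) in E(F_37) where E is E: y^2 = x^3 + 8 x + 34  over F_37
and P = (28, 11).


Compute successive multiples of P until we hit O:
  1P = (28, 11)
  2P = (27, 29)
  3P = (10, 35)
  4P = (9, 13)
  5P = (16, 15)
  6P = (26, 13)
  7P = (21, 19)
  8P = (18, 4)
  ... (continuing to 41P)
  41P = O

ord(P) = 41


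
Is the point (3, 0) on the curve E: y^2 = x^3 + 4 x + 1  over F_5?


Check whether y^2 = x^3 + 4 x + 1 (mod 5) for (x, y) = (3, 0).
LHS: y^2 = 0^2 mod 5 = 0
RHS: x^3 + 4 x + 1 = 3^3 + 4*3 + 1 mod 5 = 0
LHS = RHS

Yes, on the curve


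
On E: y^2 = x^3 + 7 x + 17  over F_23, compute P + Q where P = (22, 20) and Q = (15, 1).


P != Q, so use the chord formula.
s = (y2 - y1) / (x2 - x1) = (4) / (16) mod 23 = 6
x3 = s^2 - x1 - x2 mod 23 = 6^2 - 22 - 15 = 22
y3 = s (x1 - x3) - y1 mod 23 = 6 * (22 - 22) - 20 = 3

P + Q = (22, 3)


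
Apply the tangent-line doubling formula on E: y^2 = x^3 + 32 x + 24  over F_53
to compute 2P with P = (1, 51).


Doubling: s = (3 x1^2 + a) / (2 y1)
s = (3*1^2 + 32) / (2*51) mod 53 = 31
x3 = s^2 - 2 x1 mod 53 = 31^2 - 2*1 = 5
y3 = s (x1 - x3) - y1 mod 53 = 31 * (1 - 5) - 51 = 37

2P = (5, 37)


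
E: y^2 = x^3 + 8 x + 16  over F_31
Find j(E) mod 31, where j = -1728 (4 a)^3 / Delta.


Delta = -16(4 a^3 + 27 b^2) mod 31 = 15
-1728 * (4 a)^3 = -1728 * (4*8)^3 mod 31 = 8
j = 8 * 15^(-1) mod 31 = 15

j = 15 (mod 31)


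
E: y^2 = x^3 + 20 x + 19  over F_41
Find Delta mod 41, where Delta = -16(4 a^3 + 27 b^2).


4 a^3 + 27 b^2 = 4*20^3 + 27*19^2 = 32000 + 9747 = 41747
Delta = -16 * (41747) = -667952
Delta mod 41 = 20

Delta = 20 (mod 41)


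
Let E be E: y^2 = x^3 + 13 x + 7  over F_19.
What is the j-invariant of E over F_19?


Delta = -16(4 a^3 + 27 b^2) mod 19 = 9
-1728 * (4 a)^3 = -1728 * (4*13)^3 mod 19 = 8
j = 8 * 9^(-1) mod 19 = 3

j = 3 (mod 19)


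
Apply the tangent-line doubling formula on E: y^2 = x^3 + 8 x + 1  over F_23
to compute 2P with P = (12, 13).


Doubling: s = (3 x1^2 + a) / (2 y1)
s = (3*12^2 + 8) / (2*13) mod 23 = 1
x3 = s^2 - 2 x1 mod 23 = 1^2 - 2*12 = 0
y3 = s (x1 - x3) - y1 mod 23 = 1 * (12 - 0) - 13 = 22

2P = (0, 22)


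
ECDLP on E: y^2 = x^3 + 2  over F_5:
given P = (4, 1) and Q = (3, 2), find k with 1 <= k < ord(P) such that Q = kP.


Enumerate multiples of P until we hit Q = (3, 2):
  1P = (4, 1)
  2P = (3, 3)
  3P = (2, 0)
  4P = (3, 2)
Match found at i = 4.

k = 4


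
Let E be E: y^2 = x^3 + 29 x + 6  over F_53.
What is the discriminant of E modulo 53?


4 a^3 + 27 b^2 = 4*29^3 + 27*6^2 = 97556 + 972 = 98528
Delta = -16 * (98528) = -1576448
Delta mod 53 = 37

Delta = 37 (mod 53)


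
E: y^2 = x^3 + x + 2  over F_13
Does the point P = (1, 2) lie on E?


Check whether y^2 = x^3 + 1 x + 2 (mod 13) for (x, y) = (1, 2).
LHS: y^2 = 2^2 mod 13 = 4
RHS: x^3 + 1 x + 2 = 1^3 + 1*1 + 2 mod 13 = 4
LHS = RHS

Yes, on the curve


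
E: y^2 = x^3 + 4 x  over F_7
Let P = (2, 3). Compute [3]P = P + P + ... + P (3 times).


k = 3 = 11_2 (binary, LSB first: 11)
Double-and-add from P = (2, 3):
  bit 0 = 1: acc = O + (2, 3) = (2, 3)
  bit 1 = 1: acc = (2, 3) + (0, 0) = (2, 4)

3P = (2, 4)


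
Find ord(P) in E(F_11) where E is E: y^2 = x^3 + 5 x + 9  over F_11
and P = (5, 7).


Compute successive multiples of P until we hit O:
  1P = (5, 7)
  2P = (2, 7)
  3P = (4, 4)
  4P = (0, 8)
  5P = (10, 5)
  6P = (1, 9)
  7P = (8, 0)
  8P = (1, 2)
  ... (continuing to 14P)
  14P = O

ord(P) = 14


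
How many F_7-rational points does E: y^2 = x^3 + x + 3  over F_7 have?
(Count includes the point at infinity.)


For each x in F_7, count y with y^2 = x^3 + 1 x + 3 mod 7:
  x = 4: RHS = 1, y in [1, 6]  -> 2 point(s)
  x = 5: RHS = 0, y in [0]  -> 1 point(s)
  x = 6: RHS = 1, y in [1, 6]  -> 2 point(s)
Affine points: 5. Add the point at infinity: total = 6.

#E(F_7) = 6


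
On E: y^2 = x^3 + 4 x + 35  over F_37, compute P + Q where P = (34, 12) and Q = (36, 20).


P != Q, so use the chord formula.
s = (y2 - y1) / (x2 - x1) = (8) / (2) mod 37 = 4
x3 = s^2 - x1 - x2 mod 37 = 4^2 - 34 - 36 = 20
y3 = s (x1 - x3) - y1 mod 37 = 4 * (34 - 20) - 12 = 7

P + Q = (20, 7)


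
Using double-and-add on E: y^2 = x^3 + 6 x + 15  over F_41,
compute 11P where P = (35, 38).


k = 11 = 1011_2 (binary, LSB first: 1101)
Double-and-add from P = (35, 38):
  bit 0 = 1: acc = O + (35, 38) = (35, 38)
  bit 1 = 1: acc = (35, 38) + (4, 29) = (27, 4)
  bit 2 = 0: acc unchanged = (27, 4)
  bit 3 = 1: acc = (27, 4) + (31, 29) = (40, 7)

11P = (40, 7)


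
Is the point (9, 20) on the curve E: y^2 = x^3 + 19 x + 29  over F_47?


Check whether y^2 = x^3 + 19 x + 29 (mod 47) for (x, y) = (9, 20).
LHS: y^2 = 20^2 mod 47 = 24
RHS: x^3 + 19 x + 29 = 9^3 + 19*9 + 29 mod 47 = 36
LHS != RHS

No, not on the curve


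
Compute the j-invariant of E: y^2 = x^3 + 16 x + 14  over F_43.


Delta = -16(4 a^3 + 27 b^2) mod 43 = 22
-1728 * (4 a)^3 = -1728 * (4*16)^3 mod 43 = 1
j = 1 * 22^(-1) mod 43 = 2

j = 2 (mod 43)


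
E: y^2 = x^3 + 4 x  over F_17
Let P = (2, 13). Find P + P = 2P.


Doubling: s = (3 x1^2 + a) / (2 y1)
s = (3*2^2 + 4) / (2*13) mod 17 = 15
x3 = s^2 - 2 x1 mod 17 = 15^2 - 2*2 = 0
y3 = s (x1 - x3) - y1 mod 17 = 15 * (2 - 0) - 13 = 0

2P = (0, 0)


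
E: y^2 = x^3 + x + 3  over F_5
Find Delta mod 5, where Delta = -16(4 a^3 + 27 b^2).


4 a^3 + 27 b^2 = 4*1^3 + 27*3^2 = 4 + 243 = 247
Delta = -16 * (247) = -3952
Delta mod 5 = 3

Delta = 3 (mod 5)


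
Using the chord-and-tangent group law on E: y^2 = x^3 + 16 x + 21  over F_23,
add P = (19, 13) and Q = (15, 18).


P != Q, so use the chord formula.
s = (y2 - y1) / (x2 - x1) = (5) / (19) mod 23 = 16
x3 = s^2 - x1 - x2 mod 23 = 16^2 - 19 - 15 = 15
y3 = s (x1 - x3) - y1 mod 23 = 16 * (19 - 15) - 13 = 5

P + Q = (15, 5)


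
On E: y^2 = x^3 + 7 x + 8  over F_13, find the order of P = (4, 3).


Compute successive multiples of P until we hit O:
  1P = (4, 3)
  2P = (2, 11)
  3P = (10, 8)
  4P = (8, 11)
  5P = (5, 8)
  6P = (3, 2)
  7P = (7, 7)
  8P = (11, 5)
  ... (continuing to 20P)
  20P = O

ord(P) = 20


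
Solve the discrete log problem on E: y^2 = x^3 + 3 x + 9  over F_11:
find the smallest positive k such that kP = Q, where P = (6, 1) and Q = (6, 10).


Enumerate multiples of P until we hit Q = (6, 10):
  1P = (6, 1)
  2P = (2, 1)
  3P = (3, 10)
  4P = (0, 3)
  5P = (10, 4)
  6P = (10, 7)
  7P = (0, 8)
  8P = (3, 1)
  9P = (2, 10)
  10P = (6, 10)
Match found at i = 10.

k = 10


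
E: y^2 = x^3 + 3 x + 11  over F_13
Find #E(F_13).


For each x in F_13, count y with y^2 = x^3 + 3 x + 11 mod 13:
  x = 2: RHS = 12, y in [5, 8]  -> 2 point(s)
  x = 4: RHS = 9, y in [3, 10]  -> 2 point(s)
  x = 8: RHS = 1, y in [1, 12]  -> 2 point(s)
  x = 9: RHS = 0, y in [0]  -> 1 point(s)
  x = 10: RHS = 1, y in [1, 12]  -> 2 point(s)
  x = 11: RHS = 10, y in [6, 7]  -> 2 point(s)
Affine points: 11. Add the point at infinity: total = 12.

#E(F_13) = 12


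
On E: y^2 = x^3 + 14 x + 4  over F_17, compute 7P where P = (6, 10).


k = 7 = 111_2 (binary, LSB first: 111)
Double-and-add from P = (6, 10):
  bit 0 = 1: acc = O + (6, 10) = (6, 10)
  bit 1 = 1: acc = (6, 10) + (6, 7) = O
  bit 2 = 1: acc = O + (6, 10) = (6, 10)

7P = (6, 10)


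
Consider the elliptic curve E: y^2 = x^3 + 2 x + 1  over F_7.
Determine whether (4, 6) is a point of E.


Check whether y^2 = x^3 + 2 x + 1 (mod 7) for (x, y) = (4, 6).
LHS: y^2 = 6^2 mod 7 = 1
RHS: x^3 + 2 x + 1 = 4^3 + 2*4 + 1 mod 7 = 3
LHS != RHS

No, not on the curve


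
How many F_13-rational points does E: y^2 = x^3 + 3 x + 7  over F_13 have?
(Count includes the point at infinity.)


For each x in F_13, count y with y^2 = x^3 + 3 x + 7 mod 13:
  x = 3: RHS = 4, y in [2, 11]  -> 2 point(s)
  x = 5: RHS = 4, y in [2, 11]  -> 2 point(s)
  x = 8: RHS = 10, y in [6, 7]  -> 2 point(s)
  x = 9: RHS = 9, y in [3, 10]  -> 2 point(s)
  x = 10: RHS = 10, y in [6, 7]  -> 2 point(s)
  x = 12: RHS = 3, y in [4, 9]  -> 2 point(s)
Affine points: 12. Add the point at infinity: total = 13.

#E(F_13) = 13


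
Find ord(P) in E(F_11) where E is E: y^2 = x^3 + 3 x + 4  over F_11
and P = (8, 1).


Compute successive multiples of P until we hit O:
  1P = (8, 1)
  2P = (0, 9)
  3P = (4, 6)
  4P = (4, 5)
  5P = (0, 2)
  6P = (8, 10)
  7P = O

ord(P) = 7


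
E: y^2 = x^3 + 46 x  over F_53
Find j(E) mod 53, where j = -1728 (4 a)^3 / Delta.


Delta = -16(4 a^3 + 27 b^2) mod 53 = 10
-1728 * (4 a)^3 = -1728 * (4*46)^3 mod 53 = 2
j = 2 * 10^(-1) mod 53 = 32

j = 32 (mod 53)


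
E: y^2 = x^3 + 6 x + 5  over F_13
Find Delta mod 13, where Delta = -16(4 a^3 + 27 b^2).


4 a^3 + 27 b^2 = 4*6^3 + 27*5^2 = 864 + 675 = 1539
Delta = -16 * (1539) = -24624
Delta mod 13 = 11

Delta = 11 (mod 13)


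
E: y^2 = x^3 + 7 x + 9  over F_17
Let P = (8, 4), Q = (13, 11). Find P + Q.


P != Q, so use the chord formula.
s = (y2 - y1) / (x2 - x1) = (7) / (5) mod 17 = 15
x3 = s^2 - x1 - x2 mod 17 = 15^2 - 8 - 13 = 0
y3 = s (x1 - x3) - y1 mod 17 = 15 * (8 - 0) - 4 = 14

P + Q = (0, 14)


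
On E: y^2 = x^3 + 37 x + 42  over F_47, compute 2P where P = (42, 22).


Doubling: s = (3 x1^2 + a) / (2 y1)
s = (3*42^2 + 37) / (2*22) mod 47 = 41
x3 = s^2 - 2 x1 mod 47 = 41^2 - 2*42 = 46
y3 = s (x1 - x3) - y1 mod 47 = 41 * (42 - 46) - 22 = 2

2P = (46, 2)


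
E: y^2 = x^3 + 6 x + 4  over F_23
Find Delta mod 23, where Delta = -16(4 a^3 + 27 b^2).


4 a^3 + 27 b^2 = 4*6^3 + 27*4^2 = 864 + 432 = 1296
Delta = -16 * (1296) = -20736
Delta mod 23 = 10

Delta = 10 (mod 23)


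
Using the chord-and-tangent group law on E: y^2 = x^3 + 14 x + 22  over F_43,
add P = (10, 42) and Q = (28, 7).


P != Q, so use the chord formula.
s = (y2 - y1) / (x2 - x1) = (8) / (18) mod 43 = 10
x3 = s^2 - x1 - x2 mod 43 = 10^2 - 10 - 28 = 19
y3 = s (x1 - x3) - y1 mod 43 = 10 * (10 - 19) - 42 = 40

P + Q = (19, 40)


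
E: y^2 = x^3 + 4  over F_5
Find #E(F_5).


For each x in F_5, count y with y^2 = x^3 + 0 x + 4 mod 5:
  x = 0: RHS = 4, y in [2, 3]  -> 2 point(s)
  x = 1: RHS = 0, y in [0]  -> 1 point(s)
  x = 3: RHS = 1, y in [1, 4]  -> 2 point(s)
Affine points: 5. Add the point at infinity: total = 6.

#E(F_5) = 6


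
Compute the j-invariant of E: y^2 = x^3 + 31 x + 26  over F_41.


Delta = -16(4 a^3 + 27 b^2) mod 41 = 10
-1728 * (4 a)^3 = -1728 * (4*31)^3 mod 41 = 35
j = 35 * 10^(-1) mod 41 = 24

j = 24 (mod 41)


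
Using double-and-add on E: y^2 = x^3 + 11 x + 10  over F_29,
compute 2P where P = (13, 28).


k = 2 = 10_2 (binary, LSB first: 01)
Double-and-add from P = (13, 28):
  bit 0 = 0: acc unchanged = O
  bit 1 = 1: acc = O + (7, 13) = (7, 13)

2P = (7, 13)


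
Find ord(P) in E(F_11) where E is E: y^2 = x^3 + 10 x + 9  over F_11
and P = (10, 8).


Compute successive multiples of P until we hit O:
  1P = (10, 8)
  2P = (7, 2)
  3P = (9, 5)
  4P = (1, 8)
  5P = (0, 3)
  6P = (4, 6)
  7P = (2, 2)
  8P = (3, 0)
  ... (continuing to 16P)
  16P = O

ord(P) = 16


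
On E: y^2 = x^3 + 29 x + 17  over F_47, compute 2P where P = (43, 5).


Doubling: s = (3 x1^2 + a) / (2 y1)
s = (3*43^2 + 29) / (2*5) mod 47 = 3
x3 = s^2 - 2 x1 mod 47 = 3^2 - 2*43 = 17
y3 = s (x1 - x3) - y1 mod 47 = 3 * (43 - 17) - 5 = 26

2P = (17, 26)


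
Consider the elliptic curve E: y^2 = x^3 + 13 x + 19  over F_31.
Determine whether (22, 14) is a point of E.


Check whether y^2 = x^3 + 13 x + 19 (mod 31) for (x, y) = (22, 14).
LHS: y^2 = 14^2 mod 31 = 10
RHS: x^3 + 13 x + 19 = 22^3 + 13*22 + 19 mod 31 = 10
LHS = RHS

Yes, on the curve


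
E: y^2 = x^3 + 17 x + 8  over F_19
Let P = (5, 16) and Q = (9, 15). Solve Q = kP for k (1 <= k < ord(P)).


Enumerate multiples of P until we hit Q = (9, 15):
  1P = (5, 16)
  2P = (14, 8)
  3P = (9, 15)
Match found at i = 3.

k = 3


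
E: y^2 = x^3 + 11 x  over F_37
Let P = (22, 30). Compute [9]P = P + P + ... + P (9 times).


k = 9 = 1001_2 (binary, LSB first: 1001)
Double-and-add from P = (22, 30):
  bit 0 = 1: acc = O + (22, 30) = (22, 30)
  bit 1 = 0: acc unchanged = (22, 30)
  bit 2 = 0: acc unchanged = (22, 30)
  bit 3 = 1: acc = (22, 30) + (36, 5) = (19, 36)

9P = (19, 36)


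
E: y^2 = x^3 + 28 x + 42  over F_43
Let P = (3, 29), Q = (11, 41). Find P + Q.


P != Q, so use the chord formula.
s = (y2 - y1) / (x2 - x1) = (12) / (8) mod 43 = 23
x3 = s^2 - x1 - x2 mod 43 = 23^2 - 3 - 11 = 42
y3 = s (x1 - x3) - y1 mod 43 = 23 * (3 - 42) - 29 = 20

P + Q = (42, 20)


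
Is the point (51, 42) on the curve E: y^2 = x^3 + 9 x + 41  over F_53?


Check whether y^2 = x^3 + 9 x + 41 (mod 53) for (x, y) = (51, 42).
LHS: y^2 = 42^2 mod 53 = 15
RHS: x^3 + 9 x + 41 = 51^3 + 9*51 + 41 mod 53 = 15
LHS = RHS

Yes, on the curve


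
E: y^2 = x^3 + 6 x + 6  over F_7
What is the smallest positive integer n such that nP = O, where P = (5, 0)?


Compute successive multiples of P until we hit O:
  1P = (5, 0)
  2P = O

ord(P) = 2


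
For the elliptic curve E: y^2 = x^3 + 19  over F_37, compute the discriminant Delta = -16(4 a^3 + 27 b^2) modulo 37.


4 a^3 + 27 b^2 = 4*0^3 + 27*19^2 = 0 + 9747 = 9747
Delta = -16 * (9747) = -155952
Delta mod 37 = 3

Delta = 3 (mod 37)


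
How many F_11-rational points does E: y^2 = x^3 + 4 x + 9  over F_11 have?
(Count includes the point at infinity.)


For each x in F_11, count y with y^2 = x^3 + 4 x + 9 mod 11:
  x = 0: RHS = 9, y in [3, 8]  -> 2 point(s)
  x = 1: RHS = 3, y in [5, 6]  -> 2 point(s)
  x = 2: RHS = 3, y in [5, 6]  -> 2 point(s)
  x = 3: RHS = 4, y in [2, 9]  -> 2 point(s)
  x = 4: RHS = 1, y in [1, 10]  -> 2 point(s)
  x = 5: RHS = 0, y in [0]  -> 1 point(s)
  x = 8: RHS = 3, y in [5, 6]  -> 2 point(s)
  x = 9: RHS = 4, y in [2, 9]  -> 2 point(s)
  x = 10: RHS = 4, y in [2, 9]  -> 2 point(s)
Affine points: 17. Add the point at infinity: total = 18.

#E(F_11) = 18
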